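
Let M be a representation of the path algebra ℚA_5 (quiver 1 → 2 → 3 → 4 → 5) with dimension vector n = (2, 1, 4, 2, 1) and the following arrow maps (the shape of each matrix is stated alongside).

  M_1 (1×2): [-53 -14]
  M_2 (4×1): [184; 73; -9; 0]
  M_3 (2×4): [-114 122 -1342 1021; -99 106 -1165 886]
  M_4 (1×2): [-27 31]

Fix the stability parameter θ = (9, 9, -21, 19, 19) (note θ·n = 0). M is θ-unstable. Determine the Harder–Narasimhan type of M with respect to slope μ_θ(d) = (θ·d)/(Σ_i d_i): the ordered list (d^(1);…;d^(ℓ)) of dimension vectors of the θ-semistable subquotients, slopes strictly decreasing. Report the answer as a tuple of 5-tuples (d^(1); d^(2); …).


Interval decomposition of M: I[1,1], I[1,5], I[3,3]^2, I[3,4].
HN type (ℓ=4): μ^(1)=19; μ^(2)=9; μ^(3)=-1; μ^(4)=-21

((0, 0, 0, 2, 1); (1, 0, 0, 0, 0); (1, 1, 1, 0, 0); (0, 0, 3, 0, 0))


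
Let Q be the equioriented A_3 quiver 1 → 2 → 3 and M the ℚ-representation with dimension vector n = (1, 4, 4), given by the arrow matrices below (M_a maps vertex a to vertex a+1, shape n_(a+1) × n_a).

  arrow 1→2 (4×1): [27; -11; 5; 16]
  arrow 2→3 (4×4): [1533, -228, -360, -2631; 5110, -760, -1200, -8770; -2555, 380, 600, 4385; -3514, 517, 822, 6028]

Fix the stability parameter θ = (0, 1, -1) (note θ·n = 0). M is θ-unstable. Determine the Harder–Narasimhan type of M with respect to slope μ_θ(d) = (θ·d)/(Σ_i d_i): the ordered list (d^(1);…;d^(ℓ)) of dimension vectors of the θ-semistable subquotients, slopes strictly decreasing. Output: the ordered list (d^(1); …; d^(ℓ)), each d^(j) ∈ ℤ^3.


Interval decomposition of M: I[1,3], I[2,2]^2, I[2,3], I[3,3]^2.
HN type (ℓ=3): μ^(1)=1; μ^(2)=0; μ^(3)=-1

((0, 2, 0); (1, 2, 2); (0, 0, 2))


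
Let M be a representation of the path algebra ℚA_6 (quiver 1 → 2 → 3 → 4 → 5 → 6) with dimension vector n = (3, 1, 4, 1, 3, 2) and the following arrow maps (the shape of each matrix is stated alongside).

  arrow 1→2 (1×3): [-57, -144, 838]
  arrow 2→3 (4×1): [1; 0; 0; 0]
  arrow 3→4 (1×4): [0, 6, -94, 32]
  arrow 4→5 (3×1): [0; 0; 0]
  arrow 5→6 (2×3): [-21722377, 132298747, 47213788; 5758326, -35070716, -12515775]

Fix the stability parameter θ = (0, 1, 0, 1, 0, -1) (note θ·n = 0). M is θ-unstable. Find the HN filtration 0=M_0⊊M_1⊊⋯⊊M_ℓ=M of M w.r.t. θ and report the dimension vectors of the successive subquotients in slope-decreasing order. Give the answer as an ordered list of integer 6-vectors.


Barcode: M ≅ I[1,1]^2, I[1,3], I[3,3]^2, I[3,4], I[5,5], I[5,6]^2. HN layers by μ_θ (4 steps, strictly decreasing):
  μ^(1)=1; μ^(2)=1/2; μ^(3)=0; μ^(4)=-1/2

((0, 0, 0, 1, 0, 0); (0, 1, 1, 0, 0, 0); (3, 0, 3, 0, 1, 0); (0, 0, 0, 0, 2, 2))


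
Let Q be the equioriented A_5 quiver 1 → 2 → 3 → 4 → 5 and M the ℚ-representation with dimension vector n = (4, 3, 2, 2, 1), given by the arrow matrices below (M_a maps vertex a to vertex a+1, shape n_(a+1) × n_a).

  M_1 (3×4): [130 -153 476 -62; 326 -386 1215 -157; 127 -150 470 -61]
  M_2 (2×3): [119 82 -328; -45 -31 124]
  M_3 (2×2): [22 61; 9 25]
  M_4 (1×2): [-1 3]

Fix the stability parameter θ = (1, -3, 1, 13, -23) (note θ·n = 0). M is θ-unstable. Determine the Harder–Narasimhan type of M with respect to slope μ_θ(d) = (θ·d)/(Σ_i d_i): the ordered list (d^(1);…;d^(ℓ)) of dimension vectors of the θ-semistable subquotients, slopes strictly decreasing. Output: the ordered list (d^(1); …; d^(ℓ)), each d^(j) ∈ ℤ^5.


Via rank(M_{q-1}∘⋯∘M_p): M ≅ I[1,1], I[1,2], I[1,4], I[1,5].
μ_θ-semistable layers: μ^(1)=13; μ^(2)=1; μ^(3)=-1; μ^(4)=-11/5

((0, 0, 0, 1, 0); (1, 0, 1, 0, 0); (2, 2, 0, 0, 0); (1, 1, 1, 1, 1))


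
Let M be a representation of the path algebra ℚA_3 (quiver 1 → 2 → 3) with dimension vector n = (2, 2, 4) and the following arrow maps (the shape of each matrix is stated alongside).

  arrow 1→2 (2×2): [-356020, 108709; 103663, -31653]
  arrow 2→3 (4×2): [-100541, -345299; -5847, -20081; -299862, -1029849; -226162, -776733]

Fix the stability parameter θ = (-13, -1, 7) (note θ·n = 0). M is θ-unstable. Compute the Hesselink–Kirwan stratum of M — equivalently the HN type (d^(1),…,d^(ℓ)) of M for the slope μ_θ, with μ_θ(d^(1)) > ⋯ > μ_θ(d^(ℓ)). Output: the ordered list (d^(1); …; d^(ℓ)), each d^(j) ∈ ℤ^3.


Interval decomposition of M: I[1,3]^2, I[3,3]^2.
HN type (ℓ=3): μ^(1)=7; μ^(2)=-1; μ^(3)=-13

((0, 0, 4); (0, 2, 0); (2, 0, 0))


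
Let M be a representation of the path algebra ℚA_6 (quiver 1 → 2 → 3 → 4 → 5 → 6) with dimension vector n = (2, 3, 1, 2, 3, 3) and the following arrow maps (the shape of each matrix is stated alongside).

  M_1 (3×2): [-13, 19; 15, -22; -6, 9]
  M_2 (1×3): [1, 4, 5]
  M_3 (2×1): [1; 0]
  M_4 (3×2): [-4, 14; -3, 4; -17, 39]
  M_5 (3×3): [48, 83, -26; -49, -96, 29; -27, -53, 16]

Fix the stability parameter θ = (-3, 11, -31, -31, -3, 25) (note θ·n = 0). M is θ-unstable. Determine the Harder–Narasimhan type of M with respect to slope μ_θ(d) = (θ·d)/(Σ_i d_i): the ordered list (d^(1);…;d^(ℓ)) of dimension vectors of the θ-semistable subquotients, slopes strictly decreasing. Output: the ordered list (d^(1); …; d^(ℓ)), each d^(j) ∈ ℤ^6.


Interval decomposition of M: I[1,2], I[1,6], I[2,2], I[4,6], I[5,6].
HN type (ℓ=5): μ^(1)=25; μ^(2)=11; μ^(3)=-3; μ^(4)=-27/2; μ^(5)=-31

((0, 0, 0, 0, 0, 3); (0, 2, 0, 0, 0, 0); (1, 0, 0, 0, 3, 0); (1, 1, 1, 1, 0, 0); (0, 0, 0, 1, 0, 0))


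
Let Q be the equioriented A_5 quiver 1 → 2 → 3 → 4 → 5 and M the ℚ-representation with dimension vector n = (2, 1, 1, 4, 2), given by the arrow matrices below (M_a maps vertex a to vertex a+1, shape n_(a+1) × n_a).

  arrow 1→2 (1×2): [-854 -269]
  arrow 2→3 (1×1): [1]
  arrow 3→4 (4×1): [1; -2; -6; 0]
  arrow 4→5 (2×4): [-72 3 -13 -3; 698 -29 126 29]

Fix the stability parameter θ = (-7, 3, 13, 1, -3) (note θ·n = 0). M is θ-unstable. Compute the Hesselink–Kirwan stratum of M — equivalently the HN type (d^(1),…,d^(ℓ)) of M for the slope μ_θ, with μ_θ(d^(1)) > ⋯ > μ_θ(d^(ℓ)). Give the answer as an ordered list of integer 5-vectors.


Via rank(M_{q-1}∘⋯∘M_p): M ≅ I[1,1], I[1,4], I[4,4], I[4,5]^2.
μ_θ-semistable layers: μ^(1)=7; μ^(2)=3; μ^(3)=1; μ^(4)=-1; μ^(5)=-7

((0, 0, 1, 1, 0); (0, 1, 0, 0, 0); (0, 0, 0, 1, 0); (0, 0, 0, 2, 2); (2, 0, 0, 0, 0))


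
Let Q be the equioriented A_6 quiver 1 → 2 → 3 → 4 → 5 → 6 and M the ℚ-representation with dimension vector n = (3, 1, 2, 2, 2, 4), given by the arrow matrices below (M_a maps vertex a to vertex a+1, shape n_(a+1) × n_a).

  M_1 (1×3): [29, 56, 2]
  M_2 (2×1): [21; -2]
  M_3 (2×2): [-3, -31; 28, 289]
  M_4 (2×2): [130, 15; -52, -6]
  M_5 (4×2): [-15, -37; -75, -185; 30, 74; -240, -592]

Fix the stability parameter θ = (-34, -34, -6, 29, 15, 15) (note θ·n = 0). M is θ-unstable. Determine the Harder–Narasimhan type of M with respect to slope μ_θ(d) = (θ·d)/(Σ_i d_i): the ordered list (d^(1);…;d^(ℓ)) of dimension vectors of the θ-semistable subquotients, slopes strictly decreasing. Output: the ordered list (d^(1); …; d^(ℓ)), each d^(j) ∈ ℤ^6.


Via rank(M_{q-1}∘⋯∘M_p): M ≅ I[1,1]^2, I[1,6], I[3,4], I[5,5], I[6,6]^3.
μ_θ-semistable layers: μ^(1)=29; μ^(2)=59/3; μ^(3)=15; μ^(4)=-6; μ^(5)=-34

((0, 0, 0, 1, 0, 0); (0, 0, 0, 1, 1, 1); (0, 0, 0, 0, 1, 3); (0, 0, 2, 0, 0, 0); (3, 1, 0, 0, 0, 0))


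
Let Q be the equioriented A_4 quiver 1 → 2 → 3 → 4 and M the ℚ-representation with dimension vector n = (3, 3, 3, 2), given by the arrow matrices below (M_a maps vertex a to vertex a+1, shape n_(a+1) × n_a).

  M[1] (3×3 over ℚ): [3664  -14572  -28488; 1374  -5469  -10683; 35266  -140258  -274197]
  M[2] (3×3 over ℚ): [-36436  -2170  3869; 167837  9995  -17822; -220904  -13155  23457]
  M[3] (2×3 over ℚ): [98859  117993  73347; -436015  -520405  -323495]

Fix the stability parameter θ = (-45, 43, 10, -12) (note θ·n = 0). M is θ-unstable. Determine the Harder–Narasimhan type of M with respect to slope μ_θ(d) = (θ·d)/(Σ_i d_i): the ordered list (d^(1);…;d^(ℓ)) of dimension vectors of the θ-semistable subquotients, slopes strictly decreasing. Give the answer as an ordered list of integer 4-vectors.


Via rank(M_{q-1}∘⋯∘M_p): M ≅ I[1,1], I[1,3]^2, I[2,4], I[4,4].
μ_θ-semistable layers: μ^(1)=53/2; μ^(2)=41/3; μ^(3)=-12; μ^(4)=-45

((0, 2, 2, 0); (0, 1, 1, 1); (0, 0, 0, 1); (3, 0, 0, 0))


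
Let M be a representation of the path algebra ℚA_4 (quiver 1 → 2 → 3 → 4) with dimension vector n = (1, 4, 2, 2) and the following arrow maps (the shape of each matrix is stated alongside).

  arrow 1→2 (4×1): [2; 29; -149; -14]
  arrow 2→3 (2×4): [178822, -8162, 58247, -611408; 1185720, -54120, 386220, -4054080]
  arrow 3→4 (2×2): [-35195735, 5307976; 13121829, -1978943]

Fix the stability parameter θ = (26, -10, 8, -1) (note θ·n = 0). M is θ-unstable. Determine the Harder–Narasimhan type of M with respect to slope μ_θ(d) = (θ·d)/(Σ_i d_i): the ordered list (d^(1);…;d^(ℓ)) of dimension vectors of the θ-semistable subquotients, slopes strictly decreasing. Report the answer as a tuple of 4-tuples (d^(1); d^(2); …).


Interval decomposition of M: I[1,4], I[2,2]^3, I[3,4].
HN type (ℓ=3): μ^(1)=23/4; μ^(2)=7/2; μ^(3)=-10

((1, 1, 1, 1); (0, 0, 1, 1); (0, 3, 0, 0))


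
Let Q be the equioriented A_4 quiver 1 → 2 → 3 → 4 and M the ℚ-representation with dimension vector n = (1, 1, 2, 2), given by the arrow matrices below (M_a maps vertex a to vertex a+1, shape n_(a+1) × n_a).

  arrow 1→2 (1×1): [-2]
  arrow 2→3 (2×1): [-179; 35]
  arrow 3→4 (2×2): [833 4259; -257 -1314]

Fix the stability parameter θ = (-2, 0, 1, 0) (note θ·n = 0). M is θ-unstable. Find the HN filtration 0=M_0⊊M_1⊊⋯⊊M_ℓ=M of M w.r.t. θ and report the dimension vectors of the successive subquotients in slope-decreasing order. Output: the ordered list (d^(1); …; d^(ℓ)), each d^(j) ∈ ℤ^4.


Barcode: M ≅ I[1,4], I[3,4]. HN layers by μ_θ (3 steps, strictly decreasing):
  μ^(1)=1/2; μ^(2)=0; μ^(3)=-2

((0, 0, 2, 2); (0, 1, 0, 0); (1, 0, 0, 0))


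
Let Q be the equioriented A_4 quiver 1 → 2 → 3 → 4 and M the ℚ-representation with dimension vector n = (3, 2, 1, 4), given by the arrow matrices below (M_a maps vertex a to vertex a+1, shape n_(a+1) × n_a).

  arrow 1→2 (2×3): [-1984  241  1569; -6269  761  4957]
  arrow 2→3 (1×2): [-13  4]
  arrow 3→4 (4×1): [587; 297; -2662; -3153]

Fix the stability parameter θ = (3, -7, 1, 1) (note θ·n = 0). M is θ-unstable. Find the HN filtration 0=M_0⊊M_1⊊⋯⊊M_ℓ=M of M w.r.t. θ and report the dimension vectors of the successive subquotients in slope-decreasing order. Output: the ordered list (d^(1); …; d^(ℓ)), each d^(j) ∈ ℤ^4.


Interval decomposition of M: I[1,1], I[1,2], I[1,4], I[4,4]^3.
HN type (ℓ=3): μ^(1)=3; μ^(2)=1; μ^(3)=-2

((1, 0, 0, 0); (0, 0, 1, 4); (2, 2, 0, 0))


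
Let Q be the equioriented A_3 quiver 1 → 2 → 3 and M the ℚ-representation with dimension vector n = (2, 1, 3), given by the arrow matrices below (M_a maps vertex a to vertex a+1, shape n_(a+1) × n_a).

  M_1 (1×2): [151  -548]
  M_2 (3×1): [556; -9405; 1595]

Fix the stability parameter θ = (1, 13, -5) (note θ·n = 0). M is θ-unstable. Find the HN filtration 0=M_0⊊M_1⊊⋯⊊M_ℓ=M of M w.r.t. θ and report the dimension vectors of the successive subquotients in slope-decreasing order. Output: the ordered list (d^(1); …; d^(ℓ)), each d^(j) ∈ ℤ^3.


Interval decomposition of M: I[1,1], I[1,3], I[3,3]^2.
HN type (ℓ=3): μ^(1)=4; μ^(2)=1; μ^(3)=-5

((0, 1, 1); (2, 0, 0); (0, 0, 2))


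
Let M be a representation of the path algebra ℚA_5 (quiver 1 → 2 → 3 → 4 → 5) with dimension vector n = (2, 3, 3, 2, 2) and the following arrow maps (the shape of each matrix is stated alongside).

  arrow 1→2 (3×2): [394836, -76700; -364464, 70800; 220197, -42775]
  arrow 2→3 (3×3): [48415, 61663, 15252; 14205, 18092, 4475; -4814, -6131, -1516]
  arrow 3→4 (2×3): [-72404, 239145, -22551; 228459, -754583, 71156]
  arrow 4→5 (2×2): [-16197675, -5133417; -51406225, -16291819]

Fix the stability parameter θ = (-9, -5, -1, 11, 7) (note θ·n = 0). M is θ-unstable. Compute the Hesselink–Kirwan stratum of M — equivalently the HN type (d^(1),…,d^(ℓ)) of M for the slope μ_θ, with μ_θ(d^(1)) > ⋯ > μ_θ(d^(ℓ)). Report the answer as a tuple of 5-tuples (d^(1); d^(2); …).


Barcode: M ≅ I[1,1], I[1,4], I[2,3], I[2,5], I[5,5]. HN layers by μ_θ (6 steps, strictly decreasing):
  μ^(1)=11; μ^(2)=9; μ^(3)=7; μ^(4)=-1; μ^(5)=-5; μ^(6)=-9

((0, 0, 0, 1, 0); (0, 0, 0, 1, 1); (0, 0, 0, 0, 1); (0, 0, 3, 0, 0); (0, 3, 0, 0, 0); (2, 0, 0, 0, 0))


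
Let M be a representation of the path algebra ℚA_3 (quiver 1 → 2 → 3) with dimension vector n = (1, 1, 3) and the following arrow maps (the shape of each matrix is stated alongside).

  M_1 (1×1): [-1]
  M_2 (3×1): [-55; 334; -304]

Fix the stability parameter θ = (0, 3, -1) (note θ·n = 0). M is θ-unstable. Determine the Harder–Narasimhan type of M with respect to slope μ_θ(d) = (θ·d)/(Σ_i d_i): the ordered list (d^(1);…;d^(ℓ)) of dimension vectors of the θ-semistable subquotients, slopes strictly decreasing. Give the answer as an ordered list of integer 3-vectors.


Interval decomposition of M: I[1,3], I[3,3]^2.
HN type (ℓ=3): μ^(1)=1; μ^(2)=0; μ^(3)=-1

((0, 1, 1); (1, 0, 0); (0, 0, 2))


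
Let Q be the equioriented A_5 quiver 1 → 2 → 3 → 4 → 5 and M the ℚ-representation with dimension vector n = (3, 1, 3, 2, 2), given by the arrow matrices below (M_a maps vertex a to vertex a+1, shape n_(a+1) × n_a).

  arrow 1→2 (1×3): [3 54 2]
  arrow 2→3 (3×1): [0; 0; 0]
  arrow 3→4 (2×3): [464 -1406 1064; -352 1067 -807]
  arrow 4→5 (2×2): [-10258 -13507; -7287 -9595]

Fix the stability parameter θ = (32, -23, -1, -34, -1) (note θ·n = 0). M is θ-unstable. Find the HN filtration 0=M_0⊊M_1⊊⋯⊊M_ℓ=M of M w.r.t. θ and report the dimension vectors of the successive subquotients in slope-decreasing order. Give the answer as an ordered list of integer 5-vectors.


Interval decomposition of M: I[1,1]^2, I[1,2], I[3,3], I[3,5]^2.
HN type (ℓ=4): μ^(1)=32; μ^(2)=9/2; μ^(3)=-1; μ^(4)=-35/2

((2, 0, 0, 0, 0); (1, 1, 0, 0, 0); (0, 0, 1, 0, 2); (0, 0, 2, 2, 0))


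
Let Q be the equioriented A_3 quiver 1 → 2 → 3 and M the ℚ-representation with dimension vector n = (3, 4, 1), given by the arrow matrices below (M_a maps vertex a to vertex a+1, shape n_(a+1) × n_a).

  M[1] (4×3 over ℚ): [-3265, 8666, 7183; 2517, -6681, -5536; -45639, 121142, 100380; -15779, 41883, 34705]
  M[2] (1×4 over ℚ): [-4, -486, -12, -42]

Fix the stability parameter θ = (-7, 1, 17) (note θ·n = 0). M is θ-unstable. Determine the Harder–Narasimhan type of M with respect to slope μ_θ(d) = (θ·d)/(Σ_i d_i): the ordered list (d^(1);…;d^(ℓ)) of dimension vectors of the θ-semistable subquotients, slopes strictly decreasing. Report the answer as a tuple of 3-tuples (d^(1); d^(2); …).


Interval decomposition of M: I[1,2]^2, I[1,3], I[2,2].
HN type (ℓ=3): μ^(1)=17; μ^(2)=1; μ^(3)=-7

((0, 0, 1); (0, 4, 0); (3, 0, 0))


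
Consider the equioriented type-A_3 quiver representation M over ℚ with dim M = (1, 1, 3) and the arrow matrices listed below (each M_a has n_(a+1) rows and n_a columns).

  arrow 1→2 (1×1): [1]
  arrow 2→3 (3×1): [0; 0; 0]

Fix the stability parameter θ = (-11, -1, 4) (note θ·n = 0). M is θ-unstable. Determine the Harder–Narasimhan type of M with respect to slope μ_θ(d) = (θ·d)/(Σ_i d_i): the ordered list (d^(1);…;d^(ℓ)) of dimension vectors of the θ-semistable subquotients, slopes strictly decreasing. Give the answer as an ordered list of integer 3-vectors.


Interval decomposition of M: I[1,2], I[3,3]^3.
HN type (ℓ=3): μ^(1)=4; μ^(2)=-1; μ^(3)=-11

((0, 0, 3); (0, 1, 0); (1, 0, 0))


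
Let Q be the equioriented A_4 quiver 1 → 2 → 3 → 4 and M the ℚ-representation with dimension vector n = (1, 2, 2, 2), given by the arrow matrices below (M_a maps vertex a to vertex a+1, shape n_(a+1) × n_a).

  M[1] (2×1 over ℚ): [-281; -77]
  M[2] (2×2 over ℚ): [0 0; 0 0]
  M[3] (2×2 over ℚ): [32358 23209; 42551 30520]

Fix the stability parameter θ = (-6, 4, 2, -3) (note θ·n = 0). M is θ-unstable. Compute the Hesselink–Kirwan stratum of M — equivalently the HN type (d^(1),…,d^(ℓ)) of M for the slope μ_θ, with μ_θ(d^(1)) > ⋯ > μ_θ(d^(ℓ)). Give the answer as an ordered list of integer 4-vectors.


Interval decomposition of M: I[1,2], I[2,2], I[3,4]^2.
HN type (ℓ=3): μ^(1)=4; μ^(2)=-1/2; μ^(3)=-6

((0, 2, 0, 0); (0, 0, 2, 2); (1, 0, 0, 0))


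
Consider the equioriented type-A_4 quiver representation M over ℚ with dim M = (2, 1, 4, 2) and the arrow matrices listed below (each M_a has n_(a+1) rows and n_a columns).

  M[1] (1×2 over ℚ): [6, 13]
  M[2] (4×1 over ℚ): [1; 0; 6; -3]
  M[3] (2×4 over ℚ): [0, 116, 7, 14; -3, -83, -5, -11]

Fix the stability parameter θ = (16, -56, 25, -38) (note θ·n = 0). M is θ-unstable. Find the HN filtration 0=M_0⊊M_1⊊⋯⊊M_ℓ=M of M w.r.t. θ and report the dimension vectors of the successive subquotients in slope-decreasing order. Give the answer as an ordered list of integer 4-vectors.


Via rank(M_{q-1}∘⋯∘M_p): M ≅ I[1,1], I[1,3], I[3,3], I[3,4]^2.
μ_θ-semistable layers: μ^(1)=25; μ^(2)=16; μ^(3)=-13/2; μ^(4)=-20

((0, 0, 2, 0); (1, 0, 0, 0); (0, 0, 2, 2); (1, 1, 0, 0))


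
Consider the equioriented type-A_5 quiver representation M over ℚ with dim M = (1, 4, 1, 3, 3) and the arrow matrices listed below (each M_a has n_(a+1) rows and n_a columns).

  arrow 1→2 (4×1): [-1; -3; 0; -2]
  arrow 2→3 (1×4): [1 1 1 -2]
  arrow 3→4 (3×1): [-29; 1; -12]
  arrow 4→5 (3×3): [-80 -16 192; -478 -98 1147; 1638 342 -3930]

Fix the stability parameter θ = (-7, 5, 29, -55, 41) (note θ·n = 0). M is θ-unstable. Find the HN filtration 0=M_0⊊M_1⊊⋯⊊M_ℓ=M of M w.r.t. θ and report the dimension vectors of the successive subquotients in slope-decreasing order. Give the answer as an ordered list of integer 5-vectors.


Barcode: M ≅ I[1,2], I[2,2]^2, I[2,4], I[4,5]^2, I[5,5]. HN layers by μ_θ (4 steps, strictly decreasing):
  μ^(1)=41; μ^(2)=5; μ^(3)=-7; μ^(4)=-55

((0, 0, 0, 0, 3); (0, 3, 0, 0, 0); (1, 1, 1, 1, 0); (0, 0, 0, 2, 0))


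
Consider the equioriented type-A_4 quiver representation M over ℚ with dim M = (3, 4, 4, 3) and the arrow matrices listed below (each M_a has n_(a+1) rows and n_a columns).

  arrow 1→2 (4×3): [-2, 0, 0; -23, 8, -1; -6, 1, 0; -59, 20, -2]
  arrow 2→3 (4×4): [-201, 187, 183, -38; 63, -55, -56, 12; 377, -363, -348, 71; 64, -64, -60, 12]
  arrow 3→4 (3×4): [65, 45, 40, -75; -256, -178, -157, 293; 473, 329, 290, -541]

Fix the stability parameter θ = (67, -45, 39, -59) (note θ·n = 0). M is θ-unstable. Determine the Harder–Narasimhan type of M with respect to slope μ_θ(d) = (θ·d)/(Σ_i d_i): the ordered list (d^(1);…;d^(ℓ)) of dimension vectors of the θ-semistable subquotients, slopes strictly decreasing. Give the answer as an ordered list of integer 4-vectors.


Barcode: M ≅ I[1,3], I[1,4]^2, I[2,2], I[3,3], I[4,4]. HN layers by μ_θ (5 steps, strictly decreasing):
  μ^(1)=39; μ^(2)=11; μ^(3)=1/2; μ^(4)=-45; μ^(5)=-59

((0, 0, 2, 0); (1, 1, 0, 0); (2, 2, 2, 2); (0, 1, 0, 0); (0, 0, 0, 1))


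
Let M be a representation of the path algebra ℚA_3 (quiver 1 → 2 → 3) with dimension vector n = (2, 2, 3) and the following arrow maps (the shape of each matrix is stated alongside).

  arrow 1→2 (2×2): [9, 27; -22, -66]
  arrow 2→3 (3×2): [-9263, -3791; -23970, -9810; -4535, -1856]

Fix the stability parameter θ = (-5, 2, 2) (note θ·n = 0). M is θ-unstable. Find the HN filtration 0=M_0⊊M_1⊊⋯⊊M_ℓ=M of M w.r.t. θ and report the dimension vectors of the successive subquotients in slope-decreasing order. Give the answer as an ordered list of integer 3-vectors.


Via rank(M_{q-1}∘⋯∘M_p): M ≅ I[1,1], I[1,3], I[2,3], I[3,3].
μ_θ-semistable layers: μ^(1)=2; μ^(2)=-5

((0, 2, 3); (2, 0, 0))


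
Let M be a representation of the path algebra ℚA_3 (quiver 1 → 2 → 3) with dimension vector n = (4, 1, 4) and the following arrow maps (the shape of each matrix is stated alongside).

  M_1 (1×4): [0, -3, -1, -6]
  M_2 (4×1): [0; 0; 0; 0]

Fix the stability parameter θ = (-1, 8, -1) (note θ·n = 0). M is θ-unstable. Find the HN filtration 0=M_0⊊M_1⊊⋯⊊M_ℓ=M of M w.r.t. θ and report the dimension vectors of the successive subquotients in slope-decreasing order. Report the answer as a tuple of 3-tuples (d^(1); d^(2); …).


Barcode: M ≅ I[1,1]^3, I[1,2], I[3,3]^4. HN layers by μ_θ (2 steps, strictly decreasing):
  μ^(1)=8; μ^(2)=-1

((0, 1, 0); (4, 0, 4))


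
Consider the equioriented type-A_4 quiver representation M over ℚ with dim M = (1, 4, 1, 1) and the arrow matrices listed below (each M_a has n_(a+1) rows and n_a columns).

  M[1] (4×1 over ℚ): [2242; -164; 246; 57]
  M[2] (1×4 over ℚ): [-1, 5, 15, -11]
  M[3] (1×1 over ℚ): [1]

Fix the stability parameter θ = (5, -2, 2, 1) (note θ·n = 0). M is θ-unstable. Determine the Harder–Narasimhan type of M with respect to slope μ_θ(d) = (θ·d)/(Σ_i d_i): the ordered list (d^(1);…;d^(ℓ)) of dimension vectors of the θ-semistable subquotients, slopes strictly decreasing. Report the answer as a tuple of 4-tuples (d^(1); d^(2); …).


Interval decomposition of M: I[1,4], I[2,2]^3.
HN type (ℓ=2): μ^(1)=3/2; μ^(2)=-2

((1, 1, 1, 1); (0, 3, 0, 0))


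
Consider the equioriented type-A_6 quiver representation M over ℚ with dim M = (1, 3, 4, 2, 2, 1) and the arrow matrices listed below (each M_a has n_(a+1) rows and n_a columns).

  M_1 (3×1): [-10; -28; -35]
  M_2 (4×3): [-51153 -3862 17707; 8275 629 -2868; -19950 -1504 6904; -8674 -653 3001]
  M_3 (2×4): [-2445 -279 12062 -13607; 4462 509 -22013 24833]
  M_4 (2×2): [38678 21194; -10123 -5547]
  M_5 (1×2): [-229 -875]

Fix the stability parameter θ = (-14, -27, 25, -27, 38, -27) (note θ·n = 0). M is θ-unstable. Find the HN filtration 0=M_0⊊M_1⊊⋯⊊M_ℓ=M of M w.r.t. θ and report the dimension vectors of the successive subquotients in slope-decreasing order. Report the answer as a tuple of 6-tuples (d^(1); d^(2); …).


Interval decomposition of M: I[1,6], I[2,3], I[2,5], I[3,3].
HN type (ℓ=6): μ^(1)=38; μ^(2)=25; μ^(3)=11/2; μ^(4)=-1; μ^(5)=-41/2; μ^(6)=-27

((0, 0, 0, 0, 1, 0); (0, 0, 2, 0, 0, 0); (0, 0, 0, 0, 1, 1); (0, 0, 2, 2, 0, 0); (1, 1, 0, 0, 0, 0); (0, 2, 0, 0, 0, 0))


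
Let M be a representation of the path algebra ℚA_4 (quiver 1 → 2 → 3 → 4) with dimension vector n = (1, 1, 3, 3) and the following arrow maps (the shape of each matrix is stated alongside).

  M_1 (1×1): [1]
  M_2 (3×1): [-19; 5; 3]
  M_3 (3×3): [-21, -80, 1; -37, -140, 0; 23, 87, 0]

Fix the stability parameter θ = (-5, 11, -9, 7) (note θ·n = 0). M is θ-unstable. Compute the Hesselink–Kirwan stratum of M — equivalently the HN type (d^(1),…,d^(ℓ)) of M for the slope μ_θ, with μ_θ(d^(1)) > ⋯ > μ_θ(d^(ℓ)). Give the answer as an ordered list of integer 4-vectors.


Interval decomposition of M: I[1,4], I[3,4]^2.
HN type (ℓ=4): μ^(1)=7; μ^(2)=1; μ^(3)=-5; μ^(4)=-9

((0, 0, 0, 3); (0, 1, 1, 0); (1, 0, 0, 0); (0, 0, 2, 0))


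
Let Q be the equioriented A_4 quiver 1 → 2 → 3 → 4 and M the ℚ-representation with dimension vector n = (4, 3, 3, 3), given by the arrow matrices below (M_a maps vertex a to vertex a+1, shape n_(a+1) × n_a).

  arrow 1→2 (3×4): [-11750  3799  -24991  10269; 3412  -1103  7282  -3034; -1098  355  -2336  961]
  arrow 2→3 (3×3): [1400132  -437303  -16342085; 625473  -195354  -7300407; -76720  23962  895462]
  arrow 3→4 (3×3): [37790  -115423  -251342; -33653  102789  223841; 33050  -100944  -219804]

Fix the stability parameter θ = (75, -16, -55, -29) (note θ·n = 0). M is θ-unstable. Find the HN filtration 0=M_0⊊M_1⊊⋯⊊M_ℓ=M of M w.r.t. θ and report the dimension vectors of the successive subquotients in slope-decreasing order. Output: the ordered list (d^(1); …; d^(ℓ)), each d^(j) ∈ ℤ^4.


Barcode: M ≅ I[1,1], I[1,2], I[1,4]^2, I[3,4]. HN layers by μ_θ (5 steps, strictly decreasing):
  μ^(1)=75; μ^(2)=59/2; μ^(3)=-25/4; μ^(4)=-29; μ^(5)=-55

((1, 0, 0, 0); (1, 1, 0, 0); (2, 2, 2, 2); (0, 0, 0, 1); (0, 0, 1, 0))


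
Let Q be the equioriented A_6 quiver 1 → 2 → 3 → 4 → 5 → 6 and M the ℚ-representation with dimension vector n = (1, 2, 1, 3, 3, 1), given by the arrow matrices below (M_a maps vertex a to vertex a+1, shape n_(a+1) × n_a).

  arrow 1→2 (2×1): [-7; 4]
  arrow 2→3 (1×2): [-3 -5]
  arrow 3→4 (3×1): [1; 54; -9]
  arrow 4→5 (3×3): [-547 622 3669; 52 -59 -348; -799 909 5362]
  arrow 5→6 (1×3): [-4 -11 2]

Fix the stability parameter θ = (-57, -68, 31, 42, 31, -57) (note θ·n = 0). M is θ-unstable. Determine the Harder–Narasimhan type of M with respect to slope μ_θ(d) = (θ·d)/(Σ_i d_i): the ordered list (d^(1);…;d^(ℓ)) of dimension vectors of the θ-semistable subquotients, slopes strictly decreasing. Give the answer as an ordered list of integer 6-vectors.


Interval decomposition of M: I[1,5], I[2,2], I[4,5], I[4,6].
HN type (ℓ=5): μ^(1)=73/2; μ^(2)=31; μ^(3)=16/3; μ^(4)=-125/2; μ^(5)=-68

((0, 0, 0, 2, 2, 0); (0, 0, 1, 0, 0, 0); (0, 0, 0, 1, 1, 1); (1, 1, 0, 0, 0, 0); (0, 1, 0, 0, 0, 0))


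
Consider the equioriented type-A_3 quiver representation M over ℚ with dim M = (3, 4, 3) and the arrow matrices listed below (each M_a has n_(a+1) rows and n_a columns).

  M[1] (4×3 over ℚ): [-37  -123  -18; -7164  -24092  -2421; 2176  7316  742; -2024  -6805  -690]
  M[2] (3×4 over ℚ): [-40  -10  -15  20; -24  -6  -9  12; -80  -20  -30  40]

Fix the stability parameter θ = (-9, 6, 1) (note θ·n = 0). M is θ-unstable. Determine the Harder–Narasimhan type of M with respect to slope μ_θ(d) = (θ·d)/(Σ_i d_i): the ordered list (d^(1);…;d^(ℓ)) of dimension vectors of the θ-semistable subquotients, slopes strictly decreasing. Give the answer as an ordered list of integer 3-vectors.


Via rank(M_{q-1}∘⋯∘M_p): M ≅ I[1,2]^3, I[2,3], I[3,3]^2.
μ_θ-semistable layers: μ^(1)=6; μ^(2)=7/2; μ^(3)=1; μ^(4)=-9

((0, 3, 0); (0, 1, 1); (0, 0, 2); (3, 0, 0))


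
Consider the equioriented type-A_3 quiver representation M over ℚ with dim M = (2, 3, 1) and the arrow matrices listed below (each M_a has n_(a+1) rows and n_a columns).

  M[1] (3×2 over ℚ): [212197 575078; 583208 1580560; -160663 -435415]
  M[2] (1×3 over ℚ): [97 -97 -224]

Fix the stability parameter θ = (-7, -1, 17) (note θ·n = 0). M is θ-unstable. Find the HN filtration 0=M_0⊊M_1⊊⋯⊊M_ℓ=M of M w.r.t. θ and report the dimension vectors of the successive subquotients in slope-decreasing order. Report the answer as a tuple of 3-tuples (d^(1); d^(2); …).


Barcode: M ≅ I[1,2], I[1,3], I[2,2]. HN layers by μ_θ (3 steps, strictly decreasing):
  μ^(1)=17; μ^(2)=-1; μ^(3)=-7

((0, 0, 1); (0, 3, 0); (2, 0, 0))


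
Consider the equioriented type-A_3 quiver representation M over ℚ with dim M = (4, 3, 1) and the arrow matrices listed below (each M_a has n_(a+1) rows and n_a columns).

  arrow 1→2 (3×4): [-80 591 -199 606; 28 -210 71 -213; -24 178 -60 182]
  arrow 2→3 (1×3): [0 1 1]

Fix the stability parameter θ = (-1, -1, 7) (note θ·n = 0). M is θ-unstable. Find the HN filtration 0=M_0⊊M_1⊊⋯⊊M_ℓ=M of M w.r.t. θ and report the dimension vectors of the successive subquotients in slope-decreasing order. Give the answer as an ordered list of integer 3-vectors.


Interval decomposition of M: I[1,1]^2, I[1,2], I[1,3], I[2,2].
HN type (ℓ=2): μ^(1)=7; μ^(2)=-1

((0, 0, 1); (4, 3, 0))


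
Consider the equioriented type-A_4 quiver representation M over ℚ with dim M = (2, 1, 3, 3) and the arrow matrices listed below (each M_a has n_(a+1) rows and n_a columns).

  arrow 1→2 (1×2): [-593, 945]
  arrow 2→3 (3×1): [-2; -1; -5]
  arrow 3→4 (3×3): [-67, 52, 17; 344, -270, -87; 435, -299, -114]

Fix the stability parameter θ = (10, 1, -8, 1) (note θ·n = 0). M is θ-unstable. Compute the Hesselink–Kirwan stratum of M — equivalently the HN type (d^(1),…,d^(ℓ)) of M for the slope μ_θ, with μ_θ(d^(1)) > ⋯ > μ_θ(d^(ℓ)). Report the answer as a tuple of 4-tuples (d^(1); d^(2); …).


Barcode: M ≅ I[1,1], I[1,4], I[3,4]^2. HN layers by μ_θ (3 steps, strictly decreasing):
  μ^(1)=10; μ^(2)=1; μ^(3)=-8

((1, 0, 0, 0); (1, 1, 1, 3); (0, 0, 2, 0))


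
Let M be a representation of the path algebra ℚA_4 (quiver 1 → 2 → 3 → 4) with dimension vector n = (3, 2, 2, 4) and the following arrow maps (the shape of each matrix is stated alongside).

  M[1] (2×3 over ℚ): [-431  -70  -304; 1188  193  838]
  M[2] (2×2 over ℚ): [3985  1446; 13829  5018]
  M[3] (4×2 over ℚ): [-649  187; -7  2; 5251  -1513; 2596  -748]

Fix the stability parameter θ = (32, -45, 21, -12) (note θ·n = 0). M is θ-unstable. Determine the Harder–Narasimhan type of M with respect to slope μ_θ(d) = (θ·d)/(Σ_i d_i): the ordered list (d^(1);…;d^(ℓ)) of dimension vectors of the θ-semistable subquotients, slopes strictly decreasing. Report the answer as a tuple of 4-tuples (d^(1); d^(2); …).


Via rank(M_{q-1}∘⋯∘M_p): M ≅ I[1,1], I[1,4]^2, I[4,4]^2.
μ_θ-semistable layers: μ^(1)=32; μ^(2)=9/2; μ^(3)=-13/2; μ^(4)=-12

((1, 0, 0, 0); (0, 0, 2, 2); (2, 2, 0, 0); (0, 0, 0, 2))


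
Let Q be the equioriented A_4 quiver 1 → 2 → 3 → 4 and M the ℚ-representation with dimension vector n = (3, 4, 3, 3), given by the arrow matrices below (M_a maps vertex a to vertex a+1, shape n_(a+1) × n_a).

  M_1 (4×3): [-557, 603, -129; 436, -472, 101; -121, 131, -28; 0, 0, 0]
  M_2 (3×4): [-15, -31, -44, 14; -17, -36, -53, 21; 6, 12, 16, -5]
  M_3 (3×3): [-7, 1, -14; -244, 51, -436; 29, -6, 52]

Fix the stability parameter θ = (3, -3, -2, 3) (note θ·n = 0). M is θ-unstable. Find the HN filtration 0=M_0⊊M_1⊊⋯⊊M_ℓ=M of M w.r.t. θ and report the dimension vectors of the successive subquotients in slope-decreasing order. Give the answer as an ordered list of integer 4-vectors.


Interval decomposition of M: I[1,1], I[1,4]^2, I[2,2], I[2,4].
HN type (ℓ=4): μ^(1)=3; μ^(2)=-2/3; μ^(3)=-2; μ^(4)=-3

((1, 0, 0, 3); (2, 2, 2, 0); (0, 0, 1, 0); (0, 2, 0, 0))


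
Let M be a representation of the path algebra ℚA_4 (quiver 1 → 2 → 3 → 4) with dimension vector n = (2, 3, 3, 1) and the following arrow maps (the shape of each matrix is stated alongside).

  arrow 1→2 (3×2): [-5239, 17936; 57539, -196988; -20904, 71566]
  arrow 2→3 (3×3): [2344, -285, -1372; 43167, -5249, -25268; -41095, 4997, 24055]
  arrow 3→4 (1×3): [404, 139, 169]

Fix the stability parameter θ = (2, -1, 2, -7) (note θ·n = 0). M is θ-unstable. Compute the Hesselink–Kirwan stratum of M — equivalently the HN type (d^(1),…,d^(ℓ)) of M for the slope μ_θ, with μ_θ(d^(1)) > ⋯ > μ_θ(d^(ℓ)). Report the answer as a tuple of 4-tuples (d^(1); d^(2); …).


Via rank(M_{q-1}∘⋯∘M_p): M ≅ I[1,3], I[1,4], I[2,3].
μ_θ-semistable layers: μ^(1)=2; μ^(2)=1/2; μ^(3)=-1

((0, 0, 2, 0); (1, 1, 0, 0); (1, 2, 1, 1))


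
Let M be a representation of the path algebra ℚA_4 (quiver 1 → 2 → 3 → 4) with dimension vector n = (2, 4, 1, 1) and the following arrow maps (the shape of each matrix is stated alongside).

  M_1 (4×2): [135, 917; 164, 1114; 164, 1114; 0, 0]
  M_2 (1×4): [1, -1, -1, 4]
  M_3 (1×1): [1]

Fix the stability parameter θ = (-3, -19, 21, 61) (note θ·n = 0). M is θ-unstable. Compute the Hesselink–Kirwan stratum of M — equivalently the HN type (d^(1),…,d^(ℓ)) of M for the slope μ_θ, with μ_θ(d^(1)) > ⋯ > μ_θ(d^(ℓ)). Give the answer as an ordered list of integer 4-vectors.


Barcode: M ≅ I[1,2], I[1,4], I[2,2]^2. HN layers by μ_θ (4 steps, strictly decreasing):
  μ^(1)=61; μ^(2)=21; μ^(3)=-11; μ^(4)=-19

((0, 0, 0, 1); (0, 0, 1, 0); (2, 2, 0, 0); (0, 2, 0, 0))


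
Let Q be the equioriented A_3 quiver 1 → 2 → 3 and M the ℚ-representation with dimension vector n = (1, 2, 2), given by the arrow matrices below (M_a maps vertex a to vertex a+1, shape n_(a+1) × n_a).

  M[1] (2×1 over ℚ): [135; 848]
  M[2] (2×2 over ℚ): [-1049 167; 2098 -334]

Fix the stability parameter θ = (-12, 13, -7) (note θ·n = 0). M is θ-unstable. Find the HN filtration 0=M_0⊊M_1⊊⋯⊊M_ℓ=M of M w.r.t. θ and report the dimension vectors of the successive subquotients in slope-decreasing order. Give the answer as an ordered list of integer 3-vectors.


Interval decomposition of M: I[1,3], I[2,2], I[3,3].
HN type (ℓ=4): μ^(1)=13; μ^(2)=3; μ^(3)=-7; μ^(4)=-12

((0, 1, 0); (0, 1, 1); (0, 0, 1); (1, 0, 0))


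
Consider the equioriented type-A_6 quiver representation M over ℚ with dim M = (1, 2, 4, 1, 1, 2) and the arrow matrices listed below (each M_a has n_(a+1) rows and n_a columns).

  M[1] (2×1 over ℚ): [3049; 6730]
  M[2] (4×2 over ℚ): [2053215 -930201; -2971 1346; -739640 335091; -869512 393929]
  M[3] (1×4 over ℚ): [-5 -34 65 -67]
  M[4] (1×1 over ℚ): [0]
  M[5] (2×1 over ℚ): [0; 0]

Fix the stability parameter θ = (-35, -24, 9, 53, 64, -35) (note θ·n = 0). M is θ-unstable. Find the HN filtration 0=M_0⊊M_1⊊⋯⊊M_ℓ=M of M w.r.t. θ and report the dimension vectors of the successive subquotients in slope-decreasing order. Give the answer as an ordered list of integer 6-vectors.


Interval decomposition of M: I[1,4], I[2,3], I[3,3]^2, I[5,5], I[6,6]^2.
HN type (ℓ=5): μ^(1)=64; μ^(2)=53; μ^(3)=9; μ^(4)=-24; μ^(5)=-35

((0, 0, 0, 0, 1, 0); (0, 0, 0, 1, 0, 0); (0, 0, 4, 0, 0, 0); (0, 2, 0, 0, 0, 0); (1, 0, 0, 0, 0, 2))


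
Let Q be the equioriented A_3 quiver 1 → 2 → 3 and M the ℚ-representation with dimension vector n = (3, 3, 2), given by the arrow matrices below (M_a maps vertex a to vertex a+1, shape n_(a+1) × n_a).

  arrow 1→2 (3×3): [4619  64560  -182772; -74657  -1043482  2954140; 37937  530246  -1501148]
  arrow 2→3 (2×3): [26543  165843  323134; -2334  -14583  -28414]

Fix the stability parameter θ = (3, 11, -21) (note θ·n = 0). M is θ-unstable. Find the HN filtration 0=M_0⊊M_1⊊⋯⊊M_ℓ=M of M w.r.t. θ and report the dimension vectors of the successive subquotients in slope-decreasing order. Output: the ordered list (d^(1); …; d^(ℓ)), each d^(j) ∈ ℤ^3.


Interval decomposition of M: I[1,1], I[1,3]^2, I[2,2].
HN type (ℓ=3): μ^(1)=11; μ^(2)=3; μ^(3)=-7/3

((0, 1, 0); (1, 0, 0); (2, 2, 2))


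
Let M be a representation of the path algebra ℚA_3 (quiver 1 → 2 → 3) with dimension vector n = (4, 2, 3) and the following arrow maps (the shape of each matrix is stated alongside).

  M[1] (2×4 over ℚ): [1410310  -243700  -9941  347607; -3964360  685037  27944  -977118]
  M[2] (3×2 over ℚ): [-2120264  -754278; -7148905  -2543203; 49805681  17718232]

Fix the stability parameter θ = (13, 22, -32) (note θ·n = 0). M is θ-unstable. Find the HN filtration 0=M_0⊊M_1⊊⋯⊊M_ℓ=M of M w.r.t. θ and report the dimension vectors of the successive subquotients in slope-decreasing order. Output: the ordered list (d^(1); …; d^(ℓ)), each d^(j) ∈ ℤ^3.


Via rank(M_{q-1}∘⋯∘M_p): M ≅ I[1,1]^2, I[1,3]^2, I[3,3].
μ_θ-semistable layers: μ^(1)=13; μ^(2)=1; μ^(3)=-32

((2, 0, 0); (2, 2, 2); (0, 0, 1))


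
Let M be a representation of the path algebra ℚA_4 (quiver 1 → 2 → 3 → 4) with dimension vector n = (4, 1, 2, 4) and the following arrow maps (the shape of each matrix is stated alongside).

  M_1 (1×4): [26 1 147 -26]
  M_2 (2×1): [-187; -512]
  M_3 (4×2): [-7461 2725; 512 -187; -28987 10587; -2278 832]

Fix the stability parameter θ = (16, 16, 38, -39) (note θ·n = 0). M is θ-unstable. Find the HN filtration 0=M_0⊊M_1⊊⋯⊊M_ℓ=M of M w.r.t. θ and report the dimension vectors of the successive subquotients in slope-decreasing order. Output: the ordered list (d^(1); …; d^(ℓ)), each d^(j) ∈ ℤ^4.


Interval decomposition of M: I[1,1]^3, I[1,4], I[3,4], I[4,4]^2.
HN type (ℓ=4): μ^(1)=16; μ^(2)=31/4; μ^(3)=-1/2; μ^(4)=-39

((3, 0, 0, 0); (1, 1, 1, 1); (0, 0, 1, 1); (0, 0, 0, 2))


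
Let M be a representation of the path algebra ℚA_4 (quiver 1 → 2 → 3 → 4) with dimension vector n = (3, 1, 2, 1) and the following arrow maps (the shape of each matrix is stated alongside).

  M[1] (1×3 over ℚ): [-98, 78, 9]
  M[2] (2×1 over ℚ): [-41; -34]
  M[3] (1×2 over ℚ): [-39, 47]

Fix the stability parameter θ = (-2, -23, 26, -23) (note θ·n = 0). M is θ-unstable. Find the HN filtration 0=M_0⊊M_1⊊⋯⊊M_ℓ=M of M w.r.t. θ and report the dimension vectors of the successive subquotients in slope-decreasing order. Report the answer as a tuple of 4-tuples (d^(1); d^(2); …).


Barcode: M ≅ I[1,1]^2, I[1,4], I[3,3]. HN layers by μ_θ (4 steps, strictly decreasing):
  μ^(1)=26; μ^(2)=3/2; μ^(3)=-2; μ^(4)=-25/2

((0, 0, 1, 0); (0, 0, 1, 1); (2, 0, 0, 0); (1, 1, 0, 0))


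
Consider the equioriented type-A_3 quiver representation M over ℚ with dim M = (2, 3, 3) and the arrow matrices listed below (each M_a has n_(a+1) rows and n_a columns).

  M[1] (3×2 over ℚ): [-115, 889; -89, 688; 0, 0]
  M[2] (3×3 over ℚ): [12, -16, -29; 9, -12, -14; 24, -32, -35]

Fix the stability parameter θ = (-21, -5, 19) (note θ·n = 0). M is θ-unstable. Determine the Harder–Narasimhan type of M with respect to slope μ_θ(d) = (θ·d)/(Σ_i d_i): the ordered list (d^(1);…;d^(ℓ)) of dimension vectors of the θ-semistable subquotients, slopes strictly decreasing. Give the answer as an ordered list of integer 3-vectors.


Interval decomposition of M: I[1,2], I[1,3], I[2,3], I[3,3].
HN type (ℓ=3): μ^(1)=19; μ^(2)=-5; μ^(3)=-21

((0, 0, 3); (0, 3, 0); (2, 0, 0))


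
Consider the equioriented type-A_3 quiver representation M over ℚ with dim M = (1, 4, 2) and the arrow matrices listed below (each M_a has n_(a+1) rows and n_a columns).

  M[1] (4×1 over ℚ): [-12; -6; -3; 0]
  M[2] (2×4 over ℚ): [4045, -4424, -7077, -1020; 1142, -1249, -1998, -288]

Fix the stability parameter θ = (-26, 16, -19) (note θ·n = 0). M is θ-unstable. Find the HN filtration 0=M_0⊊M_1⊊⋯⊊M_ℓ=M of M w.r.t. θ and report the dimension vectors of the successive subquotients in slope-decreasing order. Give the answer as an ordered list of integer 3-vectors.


Barcode: M ≅ I[1,3], I[2,2]^2, I[2,3]. HN layers by μ_θ (3 steps, strictly decreasing):
  μ^(1)=16; μ^(2)=-3/2; μ^(3)=-26

((0, 2, 0); (0, 2, 2); (1, 0, 0))


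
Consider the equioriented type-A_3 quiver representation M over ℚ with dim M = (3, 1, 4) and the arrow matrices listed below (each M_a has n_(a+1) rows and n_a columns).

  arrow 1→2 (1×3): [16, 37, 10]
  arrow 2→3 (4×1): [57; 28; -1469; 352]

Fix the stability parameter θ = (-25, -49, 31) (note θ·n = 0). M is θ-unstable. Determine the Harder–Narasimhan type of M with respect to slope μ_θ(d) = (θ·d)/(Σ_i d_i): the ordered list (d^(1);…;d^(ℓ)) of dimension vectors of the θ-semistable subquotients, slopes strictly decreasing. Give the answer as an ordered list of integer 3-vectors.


Via rank(M_{q-1}∘⋯∘M_p): M ≅ I[1,1]^2, I[1,3], I[3,3]^3.
μ_θ-semistable layers: μ^(1)=31; μ^(2)=-25; μ^(3)=-37

((0, 0, 4); (2, 0, 0); (1, 1, 0))


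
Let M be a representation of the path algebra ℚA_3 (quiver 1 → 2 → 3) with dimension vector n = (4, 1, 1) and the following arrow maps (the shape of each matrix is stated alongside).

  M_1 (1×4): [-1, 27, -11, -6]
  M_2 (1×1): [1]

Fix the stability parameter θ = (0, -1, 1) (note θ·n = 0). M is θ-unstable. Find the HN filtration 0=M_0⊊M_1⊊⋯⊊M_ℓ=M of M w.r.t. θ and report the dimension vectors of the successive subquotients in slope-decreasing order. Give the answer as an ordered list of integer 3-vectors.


Interval decomposition of M: I[1,1]^3, I[1,3].
HN type (ℓ=3): μ^(1)=1; μ^(2)=0; μ^(3)=-1/2

((0, 0, 1); (3, 0, 0); (1, 1, 0))
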